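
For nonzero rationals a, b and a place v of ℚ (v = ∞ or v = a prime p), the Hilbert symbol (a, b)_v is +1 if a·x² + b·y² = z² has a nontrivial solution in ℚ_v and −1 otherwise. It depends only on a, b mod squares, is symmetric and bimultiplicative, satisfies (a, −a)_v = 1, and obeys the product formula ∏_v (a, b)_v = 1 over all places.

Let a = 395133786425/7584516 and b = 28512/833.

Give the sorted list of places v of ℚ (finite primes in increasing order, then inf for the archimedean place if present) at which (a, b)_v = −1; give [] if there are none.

[17, 19]

Mod squares: a ≡ 893513, b ≡ 374. Check v ∈ {∞, 2, 3, 5, 7, 11, 17, 19, 31, 37, 41}.
v=5: a=5^2·(≡2), b=5^0·(≡4) mod 5; (2|5)=-1, (4|5)=+1; (−1)^{2·0·2}·(-1)^0·(+1)^2 = +1.
v=41: a=41^1·(≡28), b=41^0·(≡36) mod 41; (28|41)=-1, (36|41)=+1; (−1)^{1·0·20}·(-1)^0·(+1)^1 = +1.
v=17: a=17^-2·(≡7), b=17^-1·(≡7) mod 17; (7|17)=-1, (7|17)=-1; (−1)^{-2·-1·8}·(-1)^-1·(-1)^-2 = -1.
v=31: a=31^1·(≡22), b=31^0·(≡2) mod 31; (22|31)=-1, (2|31)=+1; (−1)^{1·0·15}·(-1)^0·(+1)^1 = +1.
v=3: a=3^-8·(≡2), b=3^4·(≡2) mod 3; (2|3)=-1, (2|3)=-1; (−1)^{-8·4·1}·(-1)^4·(-1)^-8 = +1.
v=11: a=11^0·(≡3), b=11^1·(≡5) mod 11; (3|11)=+1, (5|11)=+1; (−1)^{0·1·5}·(+1)^1·(+1)^0 = +1.
v=7: a=7^2·(≡5), b=7^-2·(≡5) mod 7; (5|7)=-1, (5|7)=-1; (−1)^{2·-2·3}·(-1)^-2·(-1)^2 = +1.
v=2: v_2(a)=-2, v_2(b)=5; units ≡ 1, 3 (mod 8); ε·ε+αω+βω = 0·1+-2·1+5·0 ≡ 0  ⇒  (a,b)_2 = +1.
v=37: a=37^1·(≡4), b=37^0·(≡7) mod 37; (4|37)=+1, (7|37)=+1; (−1)^{1·0·18}·(+1)^0·(+1)^1 = +1.
v=∞: 893513 > 0 and 374 > 0  ⇒  (a,b)_∞ = +1.
v=19: a=19^3·(≡18), b=19^0·(≡15) mod 19; (18|19)=-1, (15|19)=-1; (−1)^{3·0·9}·(-1)^0·(-1)^3 = -1.
|Ram(893513, 374)| = 2, even; anisotropic at {17, 19}.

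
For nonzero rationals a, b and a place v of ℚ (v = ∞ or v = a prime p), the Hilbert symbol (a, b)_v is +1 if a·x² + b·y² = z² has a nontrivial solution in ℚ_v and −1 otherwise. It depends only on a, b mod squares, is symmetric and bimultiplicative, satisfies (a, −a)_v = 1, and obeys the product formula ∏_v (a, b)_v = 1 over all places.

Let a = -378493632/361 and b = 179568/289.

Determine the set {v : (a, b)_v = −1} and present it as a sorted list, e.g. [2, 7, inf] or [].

[41, 43]

Mod squares: a ≡ -657107, b ≡ 1247. Check v ∈ {∞, 2, 3, 11, 17, 19, 29, 31, 41, 43, 47}.
v=29: a=29^0·(≡1), b=29^1·(≡14) mod 29; (1|29)=+1, (14|29)=-1; (−1)^{0·1·14}·(+1)^1·(-1)^0 = +1.
v=2: v_2(a)=6, v_2(b)=4; units ≡ 5, 7 (mod 8); ε·ε+αω+βω = 0·1+6·0+4·1 ≡ 0  ⇒  (a,b)_2 = +1.
v=31: a=31^1·(≡28), b=31^0·(≡14) mod 31; (28|31)=+1, (14|31)=+1; (−1)^{1·0·15}·(+1)^0·(+1)^1 = +1.
v=19: a=19^-2·(≡10), b=19^0·(≡14) mod 19; (10|19)=-1, (14|19)=-1; (−1)^{-2·0·9}·(-1)^0·(-1)^-2 = +1.
v=47: a=47^1·(≡27), b=47^0·(≡4) mod 47; (27|47)=+1, (4|47)=+1; (−1)^{1·0·23}·(+1)^0·(+1)^1 = +1.
v=11: a=11^1·(≡3), b=11^0·(≡5) mod 11; (3|11)=+1, (5|11)=+1; (−1)^{1·0·5}·(+1)^0·(+1)^1 = +1.
v=41: a=41^1·(≡40), b=41^0·(≡35) mod 41; (40|41)=+1, (35|41)=-1; (−1)^{1·0·20}·(+1)^0·(-1)^1 = -1.
v=43: a=43^0·(≡19), b=43^1·(≡39) mod 43; (19|43)=-1, (39|43)=-1; (−1)^{0·1·21}·(-1)^1·(-1)^0 = -1.
v=∞: -657107 < 0 and 1247 > 0  ⇒  (a,b)_∞ = +1.
v=3: a=3^2·(≡1), b=3^2·(≡2) mod 3; (1|3)=+1, (2|3)=-1; (−1)^{2·2·1}·(+1)^2·(-1)^2 = +1.
v=17: a=17^0·(≡3), b=17^-2·(≡14) mod 17; (3|17)=-1, (14|17)=-1; (−1)^{0·-2·8}·(-1)^-2·(-1)^0 = +1.
Ram(-657107, 1247) = {41, 43}; no ℚ_41-point on the conic.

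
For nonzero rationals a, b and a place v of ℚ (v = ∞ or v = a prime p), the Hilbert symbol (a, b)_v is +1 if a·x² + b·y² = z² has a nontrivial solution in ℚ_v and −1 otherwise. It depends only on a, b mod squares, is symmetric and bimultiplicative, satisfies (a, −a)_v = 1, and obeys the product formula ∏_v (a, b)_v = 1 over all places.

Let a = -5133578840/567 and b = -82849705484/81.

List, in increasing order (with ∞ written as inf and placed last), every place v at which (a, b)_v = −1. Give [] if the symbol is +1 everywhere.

(a, b) ≡ (-24885770, -299) mod (ℚ^×)²; places V = {2, 3, 5, 7, 13, 19, 23, 29, 41, ∞}.
(a,b)_2: α=3, β=2; u≡3, v≡5 (mod 8); ε(u)ε(v)=1·0, αω(v)=3·1, βω(u)=2·1; sum ≡ 1  ⇒  -1.
(a,b)_13: α=1, u≡3; β=1, v≡10 (mod 13); (3|13)=+1, (10|13)=+1; sign (−1)^0·+1^1·+1^1 = +1.
(a,b)_7: α=-1, u≡4; β=2, v≡2 (mod 7); (4|7)=+1, (2|7)=+1; sign (−1)^0·+1^2·+1^-1 = +1.
(a,b)_23: α=1, u≡11; β=1, v≡7 (mod 23); (11|23)=-1, (7|23)=-1; sign (−1)^1·-1^1·-1^1 = -1.
(a,b)_41: α=1, u≡17; β=2, v≡28 (mod 41); (17|41)=-1, (28|41)=-1; sign (−1)^0·-1^2·-1^1 = -1.
(a,b)_29: α=1, u≡28; β=2, v≡25 (mod 29); (28|29)=+1, (25|29)=+1; sign (−1)^0·+1^2·+1^1 = +1.
(a,b)_19: α=2, u≡14; β=0, v≡4 (mod 19); (14|19)=-1, (4|19)=+1; sign (−1)^0·-1^0·+1^2 = +1.
(a,b)_3: α=-4, u≡1; β=-4, v≡1 (mod 3); (1|3)=+1, (1|3)=+1; sign (−1)^0·+1^-4·+1^-4 = +1.
(a,b)_5: α=1, u≡1; β=0, v≡1 (mod 5); (1|5)=+1, (1|5)=+1; sign (−1)^0·+1^0·+1^1 = +1.
(a,b)_∞: sgn(-24885770)=−, sgn(-299)=−, so -1.
Ram(-24885770, -299) = {2, 23, 41, ∞}; no ℚ_2-point on the conic.

[2, 23, 41, inf]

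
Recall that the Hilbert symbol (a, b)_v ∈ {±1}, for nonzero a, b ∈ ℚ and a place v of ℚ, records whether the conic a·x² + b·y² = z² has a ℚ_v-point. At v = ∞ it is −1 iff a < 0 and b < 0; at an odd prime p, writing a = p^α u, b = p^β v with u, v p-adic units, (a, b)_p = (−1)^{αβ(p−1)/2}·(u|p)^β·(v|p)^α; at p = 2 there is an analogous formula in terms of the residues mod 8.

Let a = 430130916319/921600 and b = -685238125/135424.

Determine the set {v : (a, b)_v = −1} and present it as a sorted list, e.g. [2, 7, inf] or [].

(a, b) ≡ (31, -9061) mod (ℚ^×)²; places V = {2, 3, 5, 11, 13, 17, 23, 31, 41, ∞}.
(a,b)_5: α=-2, u≡1; β=4, v≡1 (mod 5); (1|5)=+1, (1|5)=+1; sign (−1)^0·+1^4·+1^-2 = +1.
(a,b)_41: α=2, u≡37; β=1, v≡33 (mod 41); (37|41)=+1, (33|41)=+1; sign (−1)^0·+1^1·+1^2 = +1.
(a,b)_17: α=2, u≡7; β=1, v≡7 (mod 17); (7|17)=-1, (7|17)=-1; sign (−1)^0·-1^1·-1^2 = -1.
(a,b)_∞: sgn(31)=+, sgn(-9061)=−, so +1.
(a,b)_11: α=0, u≡3; β=2, v≡9 (mod 11); (3|11)=+1, (9|11)=+1; sign (−1)^0·+1^2·+1^0 = +1.
(a,b)_31: α=1, u≡18; β=0, v≡22 (mod 31); (18|31)=+1, (22|31)=-1; sign (−1)^0·+1^0·-1^1 = -1.
(a,b)_13: α=4, u≡2; β=1, v≡11 (mod 13); (2|13)=-1, (11|13)=-1; sign (−1)^0·-1^1·-1^4 = -1.
(a,b)_2: α=-12, β=-8; u≡7, v≡3 (mod 8); ε(u)ε(v)=1·1, αω(v)=-12·1, βω(u)=-8·0; sum ≡ 1  ⇒  -1.
(a,b)_23: α=0, u≡12; β=-2, v≡8 (mod 23); (12|23)=+1, (8|23)=+1; sign (−1)^0·+1^-2·+1^0 = +1.
(a,b)_3: α=-2, u≡1; β=0, v≡2 (mod 3); (1|3)=+1, (2|3)=-1; sign (−1)^0·+1^0·-1^-2 = +1.
Ram(31, -9061) = {2, 13, 17, 31}; no ℚ_2-point on the conic.

[2, 13, 17, 31]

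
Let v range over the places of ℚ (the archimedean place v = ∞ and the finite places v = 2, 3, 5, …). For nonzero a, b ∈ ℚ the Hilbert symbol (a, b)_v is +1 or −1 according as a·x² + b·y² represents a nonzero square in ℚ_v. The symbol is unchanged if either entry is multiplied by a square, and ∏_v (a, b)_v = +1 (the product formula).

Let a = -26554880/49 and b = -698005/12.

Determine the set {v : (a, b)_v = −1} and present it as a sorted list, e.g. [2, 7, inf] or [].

[5, 7, 23, 37, 41, inf]

(a, b) ≡ (-103730, -42735) mod (ℚ^×)²; places V = {2, 3, 5, 7, 11, 23, 37, 41, ∞}.
(a,b)_11: α=1, u≡7; β=1, v≡4 (mod 11); (7|11)=-1, (4|11)=+1; sign (−1)^1·-1^1·+1^1 = +1.
(a,b)_3: α=0, u≡1; β=-1, v≡2 (mod 3); (1|3)=+1, (2|3)=-1; sign (−1)^0·+1^-1·-1^0 = +1.
(a,b)_2: α=9, β=-2; u≡7, v≡1 (mod 8); ε(u)ε(v)=1·0, αω(v)=9·0, βω(u)=-2·0; sum ≡ 0  ⇒  +1.
(a,b)_23: α=1, u≡21; β=0, v≡21 (mod 23); (21|23)=-1, (21|23)=-1; sign (−1)^0·-1^0·-1^1 = -1.
(a,b)_7: α=-2, u≡5; β=3, v≡6 (mod 7); (5|7)=-1, (6|7)=-1; sign (−1)^0·-1^3·-1^-2 = -1.
(a,b)_37: α=0, u≡14; β=1, v≡22 (mod 37); (14|37)=-1, (22|37)=-1; sign (−1)^0·-1^1·-1^0 = -1.
(a,b)_5: α=1, u≡1; β=1, v≡2 (mod 5); (1|5)=+1, (2|5)=-1; sign (−1)^0·+1^1·-1^1 = -1.
(a,b)_∞: sgn(-103730)=−, sgn(-42735)=−, so -1.
(a,b)_41: α=1, u≡15; β=0, v≡29 (mod 41); (15|41)=-1, (29|41)=-1; sign (−1)^0·-1^0·-1^1 = -1.
(-103730, -42735 / ℚ) ramifies at {5, 7, 23, 37, 41, ∞}: a division algebra.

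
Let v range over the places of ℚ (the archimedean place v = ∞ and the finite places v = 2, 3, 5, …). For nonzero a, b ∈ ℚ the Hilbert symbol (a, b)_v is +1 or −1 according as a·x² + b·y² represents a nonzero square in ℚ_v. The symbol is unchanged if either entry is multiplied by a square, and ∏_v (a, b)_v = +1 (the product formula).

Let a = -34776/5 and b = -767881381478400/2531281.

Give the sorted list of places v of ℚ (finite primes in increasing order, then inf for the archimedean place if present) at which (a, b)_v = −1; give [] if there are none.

[23, inf]

Mod squares: a ≡ -4830, b ≡ -41. Check v ∈ {∞, 2, 3, 5, 7, 23, 37, 41, 43}.
v=3: a=3^3·(≡1), b=3^2·(≡1) mod 3; (1|3)=+1, (1|3)=+1; (−1)^{3·2·1}·(+1)^2·(+1)^3 = +1.
v=2: v_2(a)=3, v_2(b)=16; units ≡ 1, 7 (mod 8); ε·ε+αω+βω = 0·1+3·0+16·0 ≡ 0  ⇒  (a,b)_2 = +1.
v=23: a=23^1·(≡15), b=23^2·(≡10) mod 23; (15|23)=-1, (10|23)=-1; (−1)^{1·2·11}·(-1)^2·(-1)^1 = -1.
v=5: a=5^-1·(≡4), b=5^2·(≡4) mod 5; (4|5)=+1, (4|5)=+1; (−1)^{-1·2·2}·(+1)^2·(+1)^-1 = +1.
v=7: a=7^1·(≡6), b=7^4·(≡2) mod 7; (6|7)=-1, (2|7)=+1; (−1)^{1·4·3}·(-1)^4·(+1)^1 = +1.
v=43: a=43^0·(≡28), b=43^-2·(≡8) mod 43; (28|43)=-1, (8|43)=-1; (−1)^{0·-2·21}·(-1)^-2·(-1)^0 = +1.
v=37: a=37^0·(≡23), b=37^-2·(≡21) mod 37; (23|37)=-1, (21|37)=+1; (−1)^{0·-2·18}·(-1)^-2·(+1)^0 = +1.
v=∞: -4830 < 0 and -41 < 0  ⇒  (a,b)_∞ = -1.
v=41: a=41^0·(≡23), b=41^1·(≡5) mod 41; (23|41)=+1, (5|41)=+1; (−1)^{0·1·20}·(+1)^1·(+1)^0 = +1.
|Ram(-4830, -41)| = 2, even; anisotropic at {23, ∞}.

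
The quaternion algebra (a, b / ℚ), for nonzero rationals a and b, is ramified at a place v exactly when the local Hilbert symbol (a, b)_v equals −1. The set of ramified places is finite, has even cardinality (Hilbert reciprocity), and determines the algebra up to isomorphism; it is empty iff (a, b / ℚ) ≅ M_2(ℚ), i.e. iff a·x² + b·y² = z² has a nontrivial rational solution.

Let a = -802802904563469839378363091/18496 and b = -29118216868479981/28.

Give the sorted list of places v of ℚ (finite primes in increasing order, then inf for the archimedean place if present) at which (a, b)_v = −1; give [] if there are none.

Mod squares: a ≡ -1558779, b ≡ -1739507. Check v ∈ {∞, 2, 3, 7, 11, 17, 19, 23, 29, 41}.
v=19: a=19^1·(≡5), b=19^1·(≡8) mod 19; (5|19)=+1, (8|19)=-1; (−1)^{1·1·9}·(+1)^1·(-1)^1 = +1.
v=17: a=17^-2·(≡2), b=17^0·(≡1) mod 17; (2|17)=+1, (1|17)=+1; (−1)^{-2·0·8}·(+1)^0·(+1)^-2 = +1.
v=2: v_2(a)=-6, v_2(b)=-2; units ≡ 5, 5 (mod 8); ε·ε+αω+βω = 0·0+-6·1+-2·1 ≡ 0  ⇒  (a,b)_2 = +1.
v=11: a=11^6·(≡5), b=11^5·(≡2) mod 11; (5|11)=+1, (2|11)=-1; (−1)^{6·5·5}·(+1)^5·(-1)^6 = +1.
v=41: a=41^5·(≡28), b=41^3·(≡5) mod 41; (28|41)=-1, (5|41)=+1; (−1)^{5·3·20}·(-1)^3·(+1)^5 = -1.
v=29: a=29^1·(≡14), b=29^1·(≡19) mod 29; (14|29)=-1, (19|29)=-1; (−1)^{1·1·14}·(-1)^1·(-1)^1 = +1.
v=∞: -1558779 < 0 and -1739507 < 0  ⇒  (a,b)_∞ = -1.
v=23: a=23^3·(≡2), b=23^2·(≡2) mod 23; (2|23)=+1, (2|23)=+1; (−1)^{3·2·11}·(+1)^2·(+1)^3 = +1.
v=3: a=3^5·(≡1), b=3^2·(≡1) mod 3; (1|3)=+1, (1|3)=+1; (−1)^{5·2·1}·(+1)^2·(+1)^5 = +1.
v=7: a=7^4·(≡2), b=7^-1·(≡6) mod 7; (2|7)=+1, (6|7)=-1; (−1)^{4·-1·3}·(+1)^-1·(-1)^4 = +1.
Ram(-1558779, -1739507) = {41, ∞}; no ℚ_41-point on the conic.

[41, inf]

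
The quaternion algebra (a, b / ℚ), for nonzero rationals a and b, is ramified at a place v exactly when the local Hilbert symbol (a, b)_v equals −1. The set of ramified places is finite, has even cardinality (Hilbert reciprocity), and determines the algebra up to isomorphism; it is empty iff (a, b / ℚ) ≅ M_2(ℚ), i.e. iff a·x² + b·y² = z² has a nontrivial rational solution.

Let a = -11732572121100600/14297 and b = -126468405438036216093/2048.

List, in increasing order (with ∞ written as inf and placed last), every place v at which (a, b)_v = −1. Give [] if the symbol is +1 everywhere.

(a, b) ≡ (-864423582, -821066) mod (ℚ^×)²; places V = {2, 3, 5, 7, 11, 17, 19, 23, 29, 31, 41, 43, ∞}.
(a,b)_43: α=1, u≡35; β=2, v≡19 (mod 43); (35|43)=+1, (19|43)=-1; sign (−1)^0·+1^2·-1^1 = -1.
(a,b)_∞: sgn(-864423582)=−, sgn(-821066)=−, so -1.
(a,b)_19: α=1, u≡4; β=3, v≡7 (mod 19); (4|19)=+1, (7|19)=+1; sign (−1)^1·+1^3·+1^1 = -1.
(a,b)_17: α=-1, u≡9; β=1, v≡8 (mod 17); (9|17)=+1, (8|17)=+1; sign (−1)^0·+1^1·+1^-1 = +1.
(a,b)_7: α=4, u≡5; β=2, v≡6 (mod 7); (5|7)=-1, (6|7)=-1; sign (−1)^0·-1^2·-1^4 = +1.
(a,b)_2: α=3, β=-11; u≡1, v≡3 (mod 8); ε(u)ε(v)=0·1, αω(v)=3·1, βω(u)=-11·0; sum ≡ 1  ⇒  -1.
(a,b)_29: α=-2, u≡2; β=0, v≡14 (mod 29); (2|29)=-1, (14|29)=-1; sign (−1)^0·-1^0·-1^-2 = +1.
(a,b)_41: α=1, u≡23; β=1, v≡20 (mod 41); (23|41)=+1, (20|41)=+1; sign (−1)^0·+1^1·+1^1 = +1.
(a,b)_5: α=2, u≡3; β=0, v≡4 (mod 5); (3|5)=-1, (4|5)=+1; sign (−1)^0·-1^0·+1^2 = +1.
(a,b)_31: α=2, u≡9; β=3, v≡4 (mod 31); (9|31)=+1, (4|31)=+1; sign (−1)^0·+1^3·+1^2 = +1.
(a,b)_11: α=1, u≡4; β=2, v≡6 (mod 11); (4|11)=+1, (6|11)=-1; sign (−1)^0·+1^2·-1^1 = -1.
(a,b)_23: α=1, u≡22; β=0, v≡10 (mod 23); (22|23)=-1, (10|23)=-1; sign (−1)^0·-1^0·-1^1 = -1.
(a,b)_3: α=1, u≡1; β=4, v≡1 (mod 3); (1|3)=+1, (1|3)=+1; sign (−1)^0·+1^4·+1^1 = +1.
Ram(-864423582, -821066) = {2, 11, 19, 23, 43, ∞}; no ℚ_2-point on the conic.

[2, 11, 19, 23, 43, inf]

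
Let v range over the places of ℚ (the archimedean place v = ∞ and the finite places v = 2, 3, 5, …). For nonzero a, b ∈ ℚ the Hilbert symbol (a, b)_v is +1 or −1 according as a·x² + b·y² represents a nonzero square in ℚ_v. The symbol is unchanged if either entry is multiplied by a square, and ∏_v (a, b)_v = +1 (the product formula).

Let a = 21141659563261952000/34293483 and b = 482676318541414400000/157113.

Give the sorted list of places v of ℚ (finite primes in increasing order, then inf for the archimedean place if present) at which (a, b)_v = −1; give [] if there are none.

[2, 5, 11, 13, 17, 19]

Mod squares: a ≡ 9690, b ≡ 40755. Check v ∈ {∞, 2, 3, 5, 7, 11, 13, 17, 19, 23}.
v=11: a=11^2·(≡8), b=11^-1·(≡3) mod 11; (8|11)=-1, (3|11)=+1; (−1)^{2·-1·5}·(-1)^-1·(+1)^2 = -1.
v=7: a=7^-4·(≡2), b=7^0·(≡2) mod 7; (2|7)=+1, (2|7)=+1; (−1)^{-4·0·3}·(+1)^0·(+1)^-4 = +1.
v=19: a=19^1·(≡4), b=19^1·(≡1) mod 19; (4|19)=+1, (1|19)=+1; (−1)^{1·1·9}·(+1)^1·(+1)^1 = -1.
v=∞: 9690 > 0 and 40755 > 0  ⇒  (a,b)_∞ = +1.
v=2: v_2(a)=19, v_2(b)=18; units ≡ 5, 3 (mod 8); ε·ε+αω+βω = 0·1+19·1+18·1 ≡ 1  ⇒  (a,b)_2 = -1.
v=23: a=23^-2·(≡20), b=23^-2·(≡11) mod 23; (20|23)=-1, (11|23)=-1; (−1)^{-2·-2·11}·(-1)^-2·(-1)^-2 = +1.
v=13: a=13^4·(≡11), b=13^5·(≡2) mod 13; (11|13)=-1, (2|13)=-1; (−1)^{4·5·6}·(-1)^5·(-1)^4 = -1.
v=17: a=17^3·(≡16), b=17^4·(≡6) mod 17; (16|17)=+1, (6|17)=-1; (−1)^{3·4·8}·(+1)^4·(-1)^3 = -1.
v=5: a=5^3·(≡2), b=5^5·(≡1) mod 5; (2|5)=-1, (1|5)=+1; (−1)^{3·5·2}·(-1)^5·(+1)^3 = -1.
v=3: a=3^-3·(≡2), b=3^-3·(≡1) mod 3; (2|3)=-1, (1|3)=+1; (−1)^{-3·-3·1}·(-1)^-3·(+1)^-3 = +1.
(9690, 40755 / ℚ) ramifies at {2, 5, 11, 13, 17, 19}: a division algebra.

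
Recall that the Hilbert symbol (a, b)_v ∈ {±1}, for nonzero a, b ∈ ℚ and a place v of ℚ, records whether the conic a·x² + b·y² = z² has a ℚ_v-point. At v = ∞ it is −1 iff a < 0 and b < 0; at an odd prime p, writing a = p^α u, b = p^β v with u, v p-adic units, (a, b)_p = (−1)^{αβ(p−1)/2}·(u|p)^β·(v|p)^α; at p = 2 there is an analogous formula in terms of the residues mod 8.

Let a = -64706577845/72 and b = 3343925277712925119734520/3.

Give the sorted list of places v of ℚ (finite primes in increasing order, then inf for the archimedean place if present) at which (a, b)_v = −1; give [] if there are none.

[3, 11, 13, 29]

(a, b) ≡ (-64090, 124410) mod (ℚ^×)²; places V = {2, 3, 5, 7, 11, 13, 17, 29, ∞}.
(a,b)_7: α=4, u≡4; β=4, v≡6 (mod 7); (4|7)=+1, (6|7)=-1; sign (−1)^0·+1^4·-1^4 = +1.
(a,b)_2: α=-3, β=3; u≡3, v≡5 (mod 8); ε(u)ε(v)=1·0, αω(v)=-3·1, βω(u)=3·1; sum ≡ 0  ⇒  +1.
(a,b)_13: α=1, u≡4; β=3, v≡7 (mod 13); (4|13)=+1, (7|13)=-1; sign (−1)^0·+1^3·-1^1 = -1.
(a,b)_∞: sgn(-64090)=−, sgn(124410)=+, so +1.
(a,b)_5: α=1, u≡3; β=1, v≡3 (mod 5); (3|5)=-1, (3|5)=-1; sign (−1)^0·-1^1·-1^1 = +1.
(a,b)_3: α=-2, u≡2; β=-1, v≡1 (mod 3); (2|3)=-1, (1|3)=+1; sign (−1)^0·-1^-1·+1^-2 = -1.
(a,b)_11: α=0, u≡6; β=1, v≡10 (mod 11); (6|11)=-1, (10|11)=-1; sign (−1)^0·-1^1·-1^0 = -1.
(a,b)_17: α=1, u≡16; β=4, v≡16 (mod 17); (16|17)=+1, (16|17)=+1; sign (−1)^0·+1^4·+1^1 = +1.
(a,b)_29: α=3, u≡22; β=7, v≡12 (mod 29); (22|29)=+1, (12|29)=-1; sign (−1)^0·+1^7·-1^3 = -1.
|Ram(-64090, 124410)| = 4, even; anisotropic at {3, 11, 13, 29}.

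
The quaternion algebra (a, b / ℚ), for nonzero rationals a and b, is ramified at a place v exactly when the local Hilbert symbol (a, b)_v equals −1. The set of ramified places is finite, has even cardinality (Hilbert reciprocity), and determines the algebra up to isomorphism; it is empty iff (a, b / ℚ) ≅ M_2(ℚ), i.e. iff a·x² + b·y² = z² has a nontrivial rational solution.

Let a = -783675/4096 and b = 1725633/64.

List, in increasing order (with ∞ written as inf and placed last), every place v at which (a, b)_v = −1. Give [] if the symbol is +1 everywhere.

(a, b) ≡ (-43, 3913) mod (ℚ^×)²; places V = {2, 3, 5, 7, 13, 43, ∞}.
(a,b)_7: α=0, u≡3; β=3, v≡5 (mod 7); (3|7)=-1, (5|7)=-1; sign (−1)^0·-1^3·-1^0 = -1.
(a,b)_13: α=0, u≡4; β=1, v≡2 (mod 13); (4|13)=+1, (2|13)=-1; sign (−1)^0·+1^1·-1^0 = +1.
(a,b)_43: α=1, u≡28; β=1, v≡19 (mod 43); (28|43)=-1, (19|43)=-1; sign (−1)^1·-1^1·-1^1 = -1.
(a,b)_∞: sgn(-43)=−, sgn(3913)=+, so +1.
(a,b)_5: α=2, u≡3; β=0, v≡2 (mod 5); (3|5)=-1, (2|5)=-1; sign (−1)^0·-1^0·-1^2 = +1.
(a,b)_2: α=-12, β=-6; u≡5, v≡1 (mod 8); ε(u)ε(v)=0·0, αω(v)=-12·0, βω(u)=-6·1; sum ≡ 0  ⇒  +1.
(a,b)_3: α=6, u≡2; β=2, v≡1 (mod 3); (2|3)=-1, (1|3)=+1; sign (−1)^0·-1^2·+1^6 = +1.
|Ram(-43, 3913)| = 2, even; anisotropic at {7, 43}.

[7, 43]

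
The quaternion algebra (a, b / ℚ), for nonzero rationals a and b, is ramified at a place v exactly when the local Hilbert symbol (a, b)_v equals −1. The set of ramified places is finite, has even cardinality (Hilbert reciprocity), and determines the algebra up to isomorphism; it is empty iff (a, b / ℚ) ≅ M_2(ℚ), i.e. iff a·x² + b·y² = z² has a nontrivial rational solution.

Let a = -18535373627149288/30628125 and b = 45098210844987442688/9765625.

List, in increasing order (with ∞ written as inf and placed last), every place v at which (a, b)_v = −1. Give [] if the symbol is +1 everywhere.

[5, 17]

(a, b) ≡ (-2210, 182) mod (ℚ^×)²; places V = {2, 3, 5, 7, 11, 13, 17, 23, ∞}.
(a,b)_13: α=5, u≡3; β=7, v≡12 (mod 13); (3|13)=+1, (12|13)=+1; sign (−1)^0·+1^7·+1^5 = +1.
(a,b)_7: α=4, u≡1; β=5, v≡5 (mod 7); (1|7)=+1, (5|7)=-1; sign (−1)^0·+1^5·-1^4 = +1.
(a,b)_3: α=-4, u≡1; β=0, v≡2 (mod 3); (1|3)=+1, (2|3)=-1; sign (−1)^0·+1^0·-1^-4 = +1.
(a,b)_∞: sgn(-2210)=−, sgn(182)=+, so +1.
(a,b)_5: α=-5, u≡2; β=-10, v≡3 (mod 5); (2|5)=-1, (3|5)=-1; sign (−1)^0·-1^-10·-1^-5 = -1.
(a,b)_11: α=-2, u≡9; β=0, v≡7 (mod 11); (9|11)=+1, (7|11)=-1; sign (−1)^0·+1^0·-1^-2 = +1.
(a,b)_2: α=3, β=9; u≡7, v≡3 (mod 8); ε(u)ε(v)=1·1, αω(v)=3·1, βω(u)=9·0; sum ≡ 0  ⇒  +1.
(a,b)_17: α=3, u≡5; β=4, v≡6 (mod 17); (5|17)=-1, (6|17)=-1; sign (−1)^0·-1^4·-1^3 = -1.
(a,b)_23: α=2, u≡11; β=0, v≡11 (mod 23); (11|23)=-1, (11|23)=-1; sign (−1)^0·-1^0·-1^2 = +1.
(-2210, 182 / ℚ) ramifies at {5, 17}: a division algebra.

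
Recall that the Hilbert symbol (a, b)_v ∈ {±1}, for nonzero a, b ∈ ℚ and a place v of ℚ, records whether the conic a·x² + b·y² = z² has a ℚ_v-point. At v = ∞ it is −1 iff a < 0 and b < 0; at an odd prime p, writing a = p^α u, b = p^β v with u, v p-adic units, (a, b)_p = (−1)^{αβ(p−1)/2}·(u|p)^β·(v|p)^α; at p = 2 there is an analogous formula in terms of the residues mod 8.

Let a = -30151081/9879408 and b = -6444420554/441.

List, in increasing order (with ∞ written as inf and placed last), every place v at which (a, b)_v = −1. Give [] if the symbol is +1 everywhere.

[13, 17, 31, inf]

Mod squares: a ≡ -7, b ≡ -315146. Check v ∈ {∞, 2, 3, 7, 11, 13, 17, 19, 23, 31}.
v=17: a=17^4·(≡12), b=17^1·(≡1) mod 17; (12|17)=-1, (1|17)=+1; (−1)^{4·1·8}·(-1)^1·(+1)^4 = -1.
v=31: a=31^0·(≡6), b=31^1·(≡19) mod 31; (6|31)=-1, (19|31)=+1; (−1)^{0·1·15}·(-1)^1·(+1)^0 = -1.
v=23: a=23^0·(≡3), b=23^1·(≡3) mod 23; (3|23)=+1, (3|23)=+1; (−1)^{0·1·11}·(+1)^1·(+1)^0 = +1.
v=3: a=3^-6·(≡2), b=3^-2·(≡1) mod 3; (2|3)=-1, (1|3)=+1; (−1)^{-6·-2·1}·(-1)^-2·(+1)^-6 = +1.
v=11: a=11^-2·(≡3), b=11^2·(≡5) mod 11; (3|11)=+1, (5|11)=+1; (−1)^{-2·2·5}·(+1)^2·(+1)^-2 = +1.
v=19: a=19^2·(≡18), b=19^0·(≡4) mod 19; (18|19)=-1, (4|19)=+1; (−1)^{2·0·9}·(-1)^0·(+1)^2 = +1.
v=∞: -7 < 0 and -315146 < 0  ⇒  (a,b)_∞ = -1.
v=7: a=7^-1·(≡3), b=7^-2·(≡1) mod 7; (3|7)=-1, (1|7)=+1; (−1)^{-1·-2·3}·(-1)^-2·(+1)^-1 = +1.
v=2: v_2(a)=-4, v_2(b)=1; units ≡ 1, 3 (mod 8); ε·ε+αω+βω = 0·1+-4·1+1·0 ≡ 0  ⇒  (a,b)_2 = +1.
v=13: a=13^0·(≡11), b=13^3·(≡1) mod 13; (11|13)=-1, (1|13)=+1; (−1)^{0·3·6}·(-1)^3·(+1)^0 = -1.
|Ram(-7, -315146)| = 4, even; anisotropic at {13, 17, 31, ∞}.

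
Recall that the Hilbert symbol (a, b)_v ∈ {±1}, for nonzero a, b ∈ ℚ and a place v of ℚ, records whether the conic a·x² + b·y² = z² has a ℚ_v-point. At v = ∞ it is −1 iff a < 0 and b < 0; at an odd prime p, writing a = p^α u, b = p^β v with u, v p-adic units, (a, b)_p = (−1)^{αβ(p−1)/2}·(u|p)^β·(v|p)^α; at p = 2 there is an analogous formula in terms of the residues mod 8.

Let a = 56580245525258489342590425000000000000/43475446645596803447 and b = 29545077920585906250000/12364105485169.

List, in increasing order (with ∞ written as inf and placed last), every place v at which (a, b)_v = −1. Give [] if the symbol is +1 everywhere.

[3, 23, 29, 41]

(a, b) ≡ (53751, 30305) mod (ℚ^×)²; places V = {2, 3, 5, 11, 13, 17, 19, 23, 29, 41, ∞}.
(a,b)_3: α=3, u≡1; β=2, v≡2 (mod 3); (1|3)=+1, (2|3)=-1; sign (−1)^0·+1^2·-1^3 = -1.
(a,b)_41: α=3, u≡20; β=2, v≡14 (mod 41); (20|41)=+1, (14|41)=-1; sign (−1)^0·+1^2·-1^3 = -1.
(a,b)_17: α=-6, u≡3; β=-4, v≡3 (mod 17); (3|17)=-1, (3|17)=-1; sign (−1)^0·-1^-4·-1^-6 = +1.
(a,b)_5: α=14, u≡1; β=9, v≡1 (mod 5); (1|5)=+1, (1|5)=+1; sign (−1)^0·+1^9·+1^14 = +1.
(a,b)_29: α=2, u≡2; β=1, v≡6 (mod 29); (2|29)=-1, (6|29)=+1; sign (−1)^0·-1^1·+1^2 = -1.
(a,b)_2: α=12, β=4; u≡7, v≡1 (mod 8); ε(u)ε(v)=1·0, αω(v)=12·0, βω(u)=4·0; sum ≡ 0  ⇒  +1.
(a,b)_∞: sgn(53751)=+, sgn(30305)=+, so +1.
(a,b)_13: α=6, u≡4; β=4, v≡6 (mod 13); (4|13)=+1, (6|13)=-1; sign (−1)^0·+1^4·-1^6 = +1.
(a,b)_19: α=5, u≡1; β=3, v≡10 (mod 19); (1|19)=+1, (10|19)=-1; sign (−1)^1·+1^3·-1^5 = +1.
(a,b)_11: α=2, u≡4; β=1, v≡9 (mod 11); (4|11)=+1, (9|11)=+1; sign (−1)^0·+1^1·+1^2 = +1.
(a,b)_23: α=-9, u≡17; β=-6, v≡7 (mod 23); (17|23)=-1, (7|23)=-1; sign (−1)^0·-1^-6·-1^-9 = -1.
Ram(53751, 30305) = {3, 23, 29, 41}; no ℚ_3-point on the conic.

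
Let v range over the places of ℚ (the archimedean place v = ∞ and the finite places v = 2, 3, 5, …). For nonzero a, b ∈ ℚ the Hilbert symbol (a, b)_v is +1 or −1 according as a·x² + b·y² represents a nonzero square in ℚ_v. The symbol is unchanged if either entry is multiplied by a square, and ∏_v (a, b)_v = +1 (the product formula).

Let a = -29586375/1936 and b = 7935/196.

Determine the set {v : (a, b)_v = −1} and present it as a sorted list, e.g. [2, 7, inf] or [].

(a, b) ≡ (-455, 15) mod (ℚ^×)²; places V = {2, 3, 5, 7, 11, 13, 17, 23, ∞}.
(a,b)_7: α=1, u≡6; β=-2, v≡1 (mod 7); (6|7)=-1, (1|7)=+1; sign (−1)^0·-1^-2·+1^1 = +1.
(a,b)_2: α=-4, β=-2; u≡1, v≡7 (mod 8); ε(u)ε(v)=0·1, αω(v)=-4·0, βω(u)=-2·0; sum ≡ 0  ⇒  +1.
(a,b)_23: α=0, u≡5; β=2, v≡7 (mod 23); (5|23)=-1, (7|23)=-1; sign (−1)^0·-1^2·-1^0 = +1.
(a,b)_13: α=1, u≡4; β=0, v≡5 (mod 13); (4|13)=+1, (5|13)=-1; sign (−1)^0·+1^0·-1^1 = -1.
(a,b)_∞: sgn(-455)=−, sgn(15)=+, so +1.
(a,b)_5: α=3, u≡4; β=1, v≡2 (mod 5); (4|5)=+1, (2|5)=-1; sign (−1)^0·+1^1·-1^3 = -1.
(a,b)_11: α=-2, u≡10; β=0, v≡9 (mod 11); (10|11)=-1, (9|11)=+1; sign (−1)^0·-1^0·+1^-2 = +1.
(a,b)_17: α=2, u≡9; β=0, v≡9 (mod 17); (9|17)=+1, (9|17)=+1; sign (−1)^0·+1^0·+1^2 = +1.
(a,b)_3: α=2, u≡1; β=1, v≡2 (mod 3); (1|3)=+1, (2|3)=-1; sign (−1)^0·+1^1·-1^2 = +1.
|Ram(-455, 15)| = 2, even; anisotropic at {5, 13}.

[5, 13]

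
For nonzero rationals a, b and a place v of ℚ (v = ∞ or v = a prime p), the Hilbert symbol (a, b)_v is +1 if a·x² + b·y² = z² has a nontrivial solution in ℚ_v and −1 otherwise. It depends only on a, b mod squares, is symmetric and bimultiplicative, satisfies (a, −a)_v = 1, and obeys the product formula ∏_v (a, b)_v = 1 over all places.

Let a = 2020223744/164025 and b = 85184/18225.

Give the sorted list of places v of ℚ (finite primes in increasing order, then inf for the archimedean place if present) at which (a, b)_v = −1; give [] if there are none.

[2, 11]

Mod squares: a ≡ 11, b ≡ 11. Check v ∈ {∞, 2, 3, 5, 7, 11}.
v=5: a=5^-2·(≡4), b=5^-2·(≡1) mod 5; (4|5)=+1, (1|5)=+1; (−1)^{-2·-2·2}·(+1)^-2·(+1)^-2 = +1.
v=7: a=7^2·(≡1), b=7^0·(≡2) mod 7; (1|7)=+1, (2|7)=+1; (−1)^{2·0·3}·(+1)^0·(+1)^2 = +1.
v=2: v_2(a)=8, v_2(b)=6; units ≡ 3, 3 (mod 8); ε·ε+αω+βω = 1·1+8·1+6·1 ≡ 1  ⇒  (a,b)_2 = -1.
v=3: a=3^-8·(≡2), b=3^-6·(≡2) mod 3; (2|3)=-1, (2|3)=-1; (−1)^{-8·-6·1}·(-1)^-6·(-1)^-8 = +1.
v=∞: 11 > 0 and 11 > 0  ⇒  (a,b)_∞ = +1.
v=11: a=11^5·(≡1), b=11^3·(≡1) mod 11; (1|11)=+1, (1|11)=+1; (−1)^{5·3·5}·(+1)^3·(+1)^5 = -1.
Ram(11, 11) = {2, 11}; no ℚ_2-point on the conic.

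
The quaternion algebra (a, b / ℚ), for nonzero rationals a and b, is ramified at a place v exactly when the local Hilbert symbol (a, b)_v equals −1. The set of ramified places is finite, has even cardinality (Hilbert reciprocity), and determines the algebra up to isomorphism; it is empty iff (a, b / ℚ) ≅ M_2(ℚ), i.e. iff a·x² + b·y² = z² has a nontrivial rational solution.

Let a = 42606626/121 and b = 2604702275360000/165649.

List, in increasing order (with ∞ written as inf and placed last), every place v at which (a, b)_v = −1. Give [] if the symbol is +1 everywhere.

(a, b) ≡ (25346, 29) mod (ℚ^×)²; places V = {2, 5, 11, 19, 23, 29, 37, 41, 43, ∞}.
(a,b)_5: α=0, u≡1; β=4, v≡4 (mod 5); (1|5)=+1, (4|5)=+1; sign (−1)^0·+1^4·+1^0 = +1.
(a,b)_∞: sgn(25346)=+, sgn(29)=+, so +1.
(a,b)_23: α=1, u≡7; β=0, v≡9 (mod 23); (7|23)=-1, (9|23)=+1; sign (−1)^0·-1^0·+1^1 = +1.
(a,b)_11: α=-2, u≡7; β=-2, v≡7 (mod 11); (7|11)=-1, (7|11)=-1; sign (−1)^0·-1^-2·-1^-2 = +1.
(a,b)_37: α=0, u≡9; β=-2, v≡13 (mod 37); (9|37)=+1, (13|37)=-1; sign (−1)^0·+1^-2·-1^0 = +1.
(a,b)_2: α=1, β=8; u≡1, v≡5 (mod 8); ε(u)ε(v)=0·0, αω(v)=1·1, βω(u)=8·0; sum ≡ 1  ⇒  -1.
(a,b)_29: α=1, u≡5; β=3, v≡1 (mod 29); (5|29)=+1, (1|29)=+1; sign (−1)^0·+1^3·+1^1 = +1.
(a,b)_43: α=0, u≡12; β=2, v≡5 (mod 43); (12|43)=-1, (5|43)=-1; sign (−1)^0·-1^2·-1^0 = +1.
(a,b)_19: α=1, u≡16; β=2, v≡13 (mod 19); (16|19)=+1, (13|19)=-1; sign (−1)^0·+1^2·-1^1 = -1.
(a,b)_41: α=2, u≡37; β=0, v≡15 (mod 41); (37|41)=+1, (15|41)=-1; sign (−1)^0·+1^0·-1^2 = +1.
|Ram(25346, 29)| = 2, even; anisotropic at {2, 19}.

[2, 19]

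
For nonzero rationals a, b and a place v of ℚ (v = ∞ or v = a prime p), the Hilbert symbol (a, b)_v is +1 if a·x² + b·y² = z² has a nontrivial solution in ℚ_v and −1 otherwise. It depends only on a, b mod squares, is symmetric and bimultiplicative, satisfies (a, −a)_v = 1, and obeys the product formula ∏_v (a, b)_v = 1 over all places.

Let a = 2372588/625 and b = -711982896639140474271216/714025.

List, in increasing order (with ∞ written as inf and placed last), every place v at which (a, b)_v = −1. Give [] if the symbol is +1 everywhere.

[17, 29, 37, 43]

Mod squares: a ≡ 593147, b ≡ -14053431871. Check v ∈ {∞, 2, 3, 5, 13, 17, 19, 23, 29, 37, 41, 43}.
v=3: a=3^0·(≡2), b=3^2·(≡2) mod 3; (2|3)=-1, (2|3)=-1; (−1)^{0·2·1}·(-1)^2·(-1)^0 = +1.
v=5: a=5^-4·(≡3), b=5^-2·(≡4) mod 5; (3|5)=-1, (4|5)=+1; (−1)^{-4·-2·2}·(-1)^-2·(+1)^-4 = +1.
v=43: a=43^0·(≡42), b=43^1·(≡38) mod 43; (42|43)=-1, (38|43)=+1; (−1)^{0·1·21}·(-1)^1·(+1)^0 = -1.
v=19: a=19^0·(≡9), b=19^1·(≡6) mod 19; (9|19)=+1, (6|19)=+1; (−1)^{0·1·9}·(+1)^1·(+1)^0 = +1.
v=37: a=37^1·(≡27), b=37^3·(≡22) mod 37; (27|37)=+1, (22|37)=-1; (−1)^{1·3·18}·(+1)^3·(-1)^1 = -1.
v=23: a=23^1·(≡6), b=23^3·(≡7) mod 23; (6|23)=+1, (7|23)=-1; (−1)^{1·3·11}·(+1)^3·(-1)^1 = +1.
v=2: v_2(a)=2, v_2(b)=4; units ≡ 3, 1 (mod 8); ε·ε+αω+βω = 1·0+2·0+4·1 ≡ 0  ⇒  (a,b)_2 = +1.
v=17: a=17^1·(≡10), b=17^3·(≡15) mod 17; (10|17)=-1, (15|17)=+1; (−1)^{1·3·8}·(-1)^3·(+1)^1 = -1.
v=∞: 593147 > 0 and -14053431871 < 0  ⇒  (a,b)_∞ = +1.
v=41: a=41^1·(≡14), b=41^3·(≡28) mod 41; (14|41)=-1, (28|41)=-1; (−1)^{1·3·20}·(-1)^3·(-1)^1 = +1.
v=29: a=29^0·(≡17), b=29^1·(≡8) mod 29; (17|29)=-1, (8|29)=-1; (−1)^{0·1·14}·(-1)^1·(-1)^0 = -1.
v=13: a=13^0·(≡10), b=13^-4·(≡7) mod 13; (10|13)=+1, (7|13)=-1; (−1)^{0·-4·6}·(+1)^-4·(-1)^0 = +1.
Ram(593147, -14053431871) = {17, 29, 37, 43}; no ℚ_17-point on the conic.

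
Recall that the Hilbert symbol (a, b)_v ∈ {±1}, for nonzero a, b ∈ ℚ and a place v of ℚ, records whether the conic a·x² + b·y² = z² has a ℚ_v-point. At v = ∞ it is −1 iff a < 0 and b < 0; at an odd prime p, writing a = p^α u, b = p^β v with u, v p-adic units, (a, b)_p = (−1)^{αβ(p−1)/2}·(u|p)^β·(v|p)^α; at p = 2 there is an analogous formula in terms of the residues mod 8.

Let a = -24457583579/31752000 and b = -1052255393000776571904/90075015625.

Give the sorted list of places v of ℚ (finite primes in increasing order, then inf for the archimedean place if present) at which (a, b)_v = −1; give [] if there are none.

(a, b) ≡ (-352495, -31) mod (ℚ^×)²; places V = {2, 3, 5, 7, 11, 13, 17, 19, 29, 31, ∞}.
(a,b)_3: α=-4, u≡2; β=2, v≡2 (mod 3); (2|3)=-1, (2|3)=-1; sign (−1)^0·-1^2·-1^-4 = +1.
(a,b)_29: α=1, u≡9; β=2, v≡17 (mod 29); (9|29)=+1, (17|29)=-1; sign (−1)^0·+1^2·-1^1 = -1.
(a,b)_19: α=2, u≡2; β=4, v≡7 (mod 19); (2|19)=-1, (7|19)=+1; sign (−1)^0·-1^4·+1^2 = +1.
(a,b)_31: α=2, u≡12; β=3, v≡17 (mod 31); (12|31)=-1, (17|31)=-1; sign (−1)^0·-1^3·-1^2 = -1.
(a,b)_7: α=-2, u≡4; β=-8, v≡4 (mod 7); (4|7)=+1, (4|7)=+1; sign (−1)^0·+1^-8·+1^-2 = +1.
(a,b)_17: α=1, u≡3; β=2, v≡7 (mod 17); (3|17)=-1, (7|17)=-1; sign (−1)^0·-1^2·-1^1 = -1.
(a,b)_13: α=1, u≡1; β=0, v≡8 (mod 13); (1|13)=+1, (8|13)=-1; sign (−1)^0·+1^0·-1^1 = -1.
(a,b)_2: α=-6, β=10; u≡1, v≡1 (mod 8); ε(u)ε(v)=0·0, αω(v)=-6·0, βω(u)=10·0; sum ≡ 0  ⇒  +1.
(a,b)_11: α=1, u≡9; β=2, v≡8 (mod 11); (9|11)=+1, (8|11)=-1; sign (−1)^0·+1^2·-1^1 = -1.
(a,b)_5: α=-3, u≡1; β=-6, v≡1 (mod 5); (1|5)=+1, (1|5)=+1; sign (−1)^0·+1^-6·+1^-3 = +1.
(a,b)_∞: sgn(-352495)=−, sgn(-31)=−, so -1.
|Ram(-352495, -31)| = 6, even; anisotropic at {11, 13, 17, 29, 31, ∞}.

[11, 13, 17, 29, 31, inf]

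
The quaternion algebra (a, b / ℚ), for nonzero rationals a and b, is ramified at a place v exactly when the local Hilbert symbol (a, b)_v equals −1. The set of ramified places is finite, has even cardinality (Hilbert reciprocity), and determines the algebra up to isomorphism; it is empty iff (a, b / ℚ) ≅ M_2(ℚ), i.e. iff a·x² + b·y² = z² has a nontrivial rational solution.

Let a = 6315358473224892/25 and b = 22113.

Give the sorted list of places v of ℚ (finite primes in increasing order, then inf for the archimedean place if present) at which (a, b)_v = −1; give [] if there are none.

Mod squares: a ≡ 247, b ≡ 273. Check v ∈ {∞, 2, 3, 5, 7, 13, 19}.
v=3: a=3^8·(≡1), b=3^5·(≡1) mod 3; (1|3)=+1, (1|3)=+1; (−1)^{8·5·1}·(+1)^5·(+1)^8 = +1.
v=7: a=7^8·(≡4), b=7^1·(≡2) mod 7; (4|7)=+1, (2|7)=+1; (−1)^{8·1·3}·(+1)^1·(+1)^8 = +1.
v=2: v_2(a)=2, v_2(b)=0; units ≡ 7, 1 (mod 8); ε·ε+αω+βω = 1·0+2·0+0·0 ≡ 0  ⇒  (a,b)_2 = +1.
v=19: a=19^1·(≡15), b=19^0·(≡16) mod 19; (15|19)=-1, (16|19)=+1; (−1)^{1·0·9}·(-1)^0·(+1)^1 = +1.
v=5: a=5^-2·(≡2), b=5^0·(≡3) mod 5; (2|5)=-1, (3|5)=-1; (−1)^{-2·0·2}·(-1)^0·(-1)^-2 = +1.
v=13: a=13^3·(≡2), b=13^1·(≡11) mod 13; (2|13)=-1, (11|13)=-1; (−1)^{3·1·6}·(-1)^1·(-1)^3 = +1.
v=∞: 247 > 0 and 273 > 0  ⇒  (a,b)_∞ = +1.
Every local symbol is +1, so the conic 247·x² + 273·y² = z² has ℚ_v-points for all v and hence a ℚ-point; (a, b / ℚ) ≅ M_2(ℚ).

[]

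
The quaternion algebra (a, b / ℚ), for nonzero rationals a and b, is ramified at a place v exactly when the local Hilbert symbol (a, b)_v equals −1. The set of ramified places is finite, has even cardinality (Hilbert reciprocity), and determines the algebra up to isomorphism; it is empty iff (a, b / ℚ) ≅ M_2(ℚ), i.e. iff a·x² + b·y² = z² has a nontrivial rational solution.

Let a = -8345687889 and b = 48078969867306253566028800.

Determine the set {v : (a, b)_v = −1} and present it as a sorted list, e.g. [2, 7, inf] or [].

[2, 7, 17, 29]

Mod squares: a ≡ -561, b ≡ 42427. Check v ∈ {∞, 2, 3, 5, 7, 11, 17, 19, 29}.
v=∞: -561 < 0 and 42427 > 0  ⇒  (a,b)_∞ = +1.
v=11: a=11^1·(≡9), b=11^3·(≡2) mod 11; (9|11)=+1, (2|11)=-1; (−1)^{1·3·5}·(+1)^3·(-1)^1 = +1.
v=7: a=7^2·(≡3), b=7^3·(≡5) mod 7; (3|7)=-1, (5|7)=-1; (−1)^{2·3·3}·(-1)^3·(-1)^2 = -1.
v=3: a=3^1·(≡2), b=3^4·(≡1) mod 3; (2|3)=-1, (1|3)=+1; (−1)^{1·4·1}·(-1)^4·(+1)^1 = +1.
v=29: a=29^2·(≡10), b=29^5·(≡6) mod 29; (10|29)=-1, (6|29)=+1; (−1)^{2·5·14}·(-1)^5·(+1)^2 = -1.
v=17: a=17^1·(≡4), b=17^0·(≡11) mod 17; (4|17)=+1, (11|17)=-1; (−1)^{1·0·8}·(+1)^0·(-1)^1 = -1.
v=5: a=5^0·(≡1), b=5^2·(≡2) mod 5; (1|5)=+1, (2|5)=-1; (−1)^{0·2·2}·(+1)^2·(-1)^0 = +1.
v=2: v_2(a)=0, v_2(b)=10; units ≡ 7, 3 (mod 8); ε·ε+αω+βω = 1·1+0·1+10·0 ≡ 1  ⇒  (a,b)_2 = -1.
v=19: a=19^2·(≡1), b=19^5·(≡10) mod 19; (1|19)=+1, (10|19)=-1; (−1)^{2·5·9}·(+1)^5·(-1)^2 = +1.
(-561, 42427 / ℚ) ramifies at {2, 7, 17, 29}: a division algebra.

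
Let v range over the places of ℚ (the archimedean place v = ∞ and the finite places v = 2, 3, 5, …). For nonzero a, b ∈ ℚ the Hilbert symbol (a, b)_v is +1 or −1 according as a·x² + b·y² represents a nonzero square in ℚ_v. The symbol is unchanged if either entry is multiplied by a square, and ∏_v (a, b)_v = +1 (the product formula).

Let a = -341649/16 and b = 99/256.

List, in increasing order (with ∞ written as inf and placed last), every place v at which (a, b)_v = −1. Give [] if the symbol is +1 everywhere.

(a, b) ≡ (-37961, 11) mod (ℚ^×)²; places V = {2, 3, 7, 11, 17, 29, ∞}.
(a,b)_29: α=1, u≡5; β=0, v≡15 (mod 29); (5|29)=+1, (15|29)=-1; sign (−1)^0·+1^0·-1^1 = -1.
(a,b)_∞: sgn(-37961)=−, sgn(11)=+, so +1.
(a,b)_17: α=1, u≡3; β=0, v≡14 (mod 17); (3|17)=-1, (14|17)=-1; sign (−1)^0·-1^0·-1^1 = -1.
(a,b)_2: α=-4, β=-8; u≡7, v≡3 (mod 8); ε(u)ε(v)=1·1, αω(v)=-4·1, βω(u)=-8·0; sum ≡ 1  ⇒  -1.
(a,b)_3: α=2, u≡1; β=2, v≡2 (mod 3); (1|3)=+1, (2|3)=-1; sign (−1)^0·+1^2·-1^2 = +1.
(a,b)_7: α=1, u≡2; β=0, v≡2 (mod 7); (2|7)=+1, (2|7)=+1; sign (−1)^0·+1^0·+1^1 = +1.
(a,b)_11: α=1, u≡1; β=1, v≡3 (mod 11); (1|11)=+1, (3|11)=+1; sign (−1)^1·+1^1·+1^1 = -1.
|Ram(-37961, 11)| = 4, even; anisotropic at {2, 11, 17, 29}.

[2, 11, 17, 29]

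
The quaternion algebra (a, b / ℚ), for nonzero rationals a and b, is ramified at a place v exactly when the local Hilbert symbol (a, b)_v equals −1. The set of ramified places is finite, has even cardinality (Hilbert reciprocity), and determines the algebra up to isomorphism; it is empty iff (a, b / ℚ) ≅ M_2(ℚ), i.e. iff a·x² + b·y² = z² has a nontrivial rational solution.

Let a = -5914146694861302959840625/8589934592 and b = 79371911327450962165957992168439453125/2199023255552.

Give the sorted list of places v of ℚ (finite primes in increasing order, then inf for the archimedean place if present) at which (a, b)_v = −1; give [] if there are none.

[2, 19]

Mod squares: a ≡ -22610, b ≡ 9690. Check v ∈ {∞, 2, 3, 5, 7, 11, 17, 19}.
v=11: a=11^4·(≡10), b=11^6·(≡6) mod 11; (10|11)=-1, (6|11)=-1; (−1)^{4·6·5}·(-1)^6·(-1)^4 = +1.
v=2: v_2(a)=-33, v_2(b)=-41; units ≡ 7, 5 (mod 8); ε·ε+αω+βω = 1·0+-33·1+-41·0 ≡ 1  ⇒  (a,b)_2 = -1.
v=7: a=7^1·(≡2), b=7^2·(≡4) mod 7; (2|7)=+1, (4|7)=+1; (−1)^{1·2·3}·(+1)^2·(+1)^1 = +1.
v=3: a=3^8·(≡1), b=3^13·(≡2) mod 3; (1|3)=+1, (2|3)=-1; (−1)^{8·13·1}·(+1)^13·(-1)^8 = +1.
v=17: a=17^7·(≡4), b=17^9·(≡9) mod 17; (4|17)=+1, (9|17)=+1; (−1)^{7·9·8}·(+1)^9·(+1)^7 = +1.
v=19: a=19^3·(≡6), b=19^5·(≡6) mod 19; (6|19)=+1, (6|19)=+1; (−1)^{3·5·9}·(+1)^5·(+1)^3 = -1.
v=5: a=5^5·(≡3), b=5^9·(≡3) mod 5; (3|5)=-1, (3|5)=-1; (−1)^{5·9·2}·(-1)^9·(-1)^5 = +1.
v=∞: -22610 < 0 and 9690 > 0  ⇒  (a,b)_∞ = +1.
(-22610, 9690 / ℚ) ramifies at {2, 19}: a division algebra.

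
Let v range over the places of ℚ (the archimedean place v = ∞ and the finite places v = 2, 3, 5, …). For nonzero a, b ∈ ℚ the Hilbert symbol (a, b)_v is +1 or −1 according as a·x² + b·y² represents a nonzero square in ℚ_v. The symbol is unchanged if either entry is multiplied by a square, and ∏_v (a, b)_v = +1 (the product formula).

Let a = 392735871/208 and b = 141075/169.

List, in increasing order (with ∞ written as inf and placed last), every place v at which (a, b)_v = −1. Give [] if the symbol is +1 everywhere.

(a, b) ≡ (1443, 627) mod (ℚ^×)²; places V = {2, 3, 5, 11, 13, 19, 37, ∞}.
(a,b)_5: α=0, u≡2; β=2, v≡2 (mod 5); (2|5)=-1, (2|5)=-1; sign (−1)^0·-1^2·-1^0 = +1.
(a,b)_2: α=-4, β=0; u≡3, v≡3 (mod 8); ε(u)ε(v)=1·1, αω(v)=-4·1, βω(u)=0·1; sum ≡ 1  ⇒  -1.
(a,b)_3: α=5, u≡1; β=3, v≡2 (mod 3); (1|3)=+1, (2|3)=-1; sign (−1)^1·+1^3·-1^5 = +1.
(a,b)_∞: sgn(1443)=+, sgn(627)=+, so +1.
(a,b)_13: α=-1, u≡7; β=-2, v≡12 (mod 13); (7|13)=-1, (12|13)=+1; sign (−1)^0·-1^-2·+1^-1 = +1.
(a,b)_37: α=1, u≡24; β=0, v≡5 (mod 37); (24|37)=-1, (5|37)=-1; sign (−1)^0·-1^0·-1^1 = -1.
(a,b)_11: α=2, u≡8; β=1, v≡8 (mod 11); (8|11)=-1, (8|11)=-1; sign (−1)^0·-1^1·-1^2 = -1.
(a,b)_19: α=2, u≡10; β=1, v≡2 (mod 19); (10|19)=-1, (2|19)=-1; sign (−1)^0·-1^1·-1^2 = -1.
|Ram(1443, 627)| = 4, even; anisotropic at {2, 11, 19, 37}.

[2, 11, 19, 37]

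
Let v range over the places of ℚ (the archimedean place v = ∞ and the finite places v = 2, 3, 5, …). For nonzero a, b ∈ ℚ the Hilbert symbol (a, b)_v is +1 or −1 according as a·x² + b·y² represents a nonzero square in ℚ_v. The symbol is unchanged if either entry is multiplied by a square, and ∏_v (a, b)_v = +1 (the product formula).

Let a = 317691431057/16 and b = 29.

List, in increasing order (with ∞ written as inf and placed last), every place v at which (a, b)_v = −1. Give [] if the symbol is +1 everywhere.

(a, b) ≡ (377, 29) mod (ℚ^×)²; places V = {2, 7, 11, 13, 29, ∞}.
(a,b)_29: α=3, u≡7; β=1, v≡1 (mod 29); (7|29)=+1, (1|29)=+1; sign (−1)^0·+1^1·+1^3 = +1.
(a,b)_11: α=2, u≡5; β=0, v≡7 (mod 11); (5|11)=+1, (7|11)=-1; sign (−1)^0·+1^0·-1^2 = +1.
(a,b)_∞: sgn(377)=+, sgn(29)=+, so +1.
(a,b)_13: α=3, u≡9; β=0, v≡3 (mod 13); (9|13)=+1, (3|13)=+1; sign (−1)^0·+1^0·+1^3 = +1.
(a,b)_2: α=-4, β=0; u≡1, v≡5 (mod 8); ε(u)ε(v)=0·0, αω(v)=-4·1, βω(u)=0·0; sum ≡ 0  ⇒  +1.
(a,b)_7: α=2, u≡6; β=0, v≡1 (mod 7); (6|7)=-1, (1|7)=+1; sign (−1)^0·-1^0·+1^2 = +1.
Every local symbol is +1, so the conic 377·x² + 29·y² = z² has ℚ_v-points for all v and hence a ℚ-point; (a, b / ℚ) ≅ M_2(ℚ).

[]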